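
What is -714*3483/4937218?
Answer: -1243431/2468609 ≈ -0.50370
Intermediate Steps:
-714*3483/4937218 = -2486862*1/4937218 = -1243431/2468609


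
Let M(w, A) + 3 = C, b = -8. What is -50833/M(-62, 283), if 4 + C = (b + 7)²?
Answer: 50833/6 ≈ 8472.2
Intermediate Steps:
C = -3 (C = -4 + (-8 + 7)² = -4 + (-1)² = -4 + 1 = -3)
M(w, A) = -6 (M(w, A) = -3 - 3 = -6)
-50833/M(-62, 283) = -50833/(-6) = -50833*(-⅙) = 50833/6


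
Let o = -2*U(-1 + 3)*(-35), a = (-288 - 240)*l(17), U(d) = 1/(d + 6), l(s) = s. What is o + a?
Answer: -35869/4 ≈ -8967.3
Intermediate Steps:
U(d) = 1/(6 + d)
a = -8976 (a = (-288 - 240)*17 = -528*17 = -8976)
o = 35/4 (o = -2/(6 + (-1 + 3))*(-35) = -2/(6 + 2)*(-35) = -2/8*(-35) = -2*1/8*(-35) = -1/4*(-35) = 35/4 ≈ 8.7500)
o + a = 35/4 - 8976 = -35869/4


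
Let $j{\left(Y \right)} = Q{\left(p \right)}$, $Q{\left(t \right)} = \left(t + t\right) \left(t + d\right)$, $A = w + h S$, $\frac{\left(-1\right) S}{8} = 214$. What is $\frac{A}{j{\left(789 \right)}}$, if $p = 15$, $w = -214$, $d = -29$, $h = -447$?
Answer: $- \frac{76505}{42} \approx -1821.5$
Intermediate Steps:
$S = -1712$ ($S = \left(-8\right) 214 = -1712$)
$A = 765050$ ($A = -214 - -765264 = -214 + 765264 = 765050$)
$Q{\left(t \right)} = 2 t \left(-29 + t\right)$ ($Q{\left(t \right)} = \left(t + t\right) \left(t - 29\right) = 2 t \left(-29 + t\right)$)
$j{\left(Y \right)} = -420$ ($j{\left(Y \right)} = 2 \cdot 15 \left(-29 + 15\right) = 2 \cdot 15 \left(-14\right) = -420$)
$\frac{A}{j{\left(789 \right)}} = \frac{765050}{-420} = 765050 \left(- \frac{1}{420}\right) = - \frac{76505}{42}$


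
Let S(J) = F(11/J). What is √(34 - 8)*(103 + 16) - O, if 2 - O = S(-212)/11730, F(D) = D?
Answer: -4973531/2486760 + 119*√26 ≈ 604.78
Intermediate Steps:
S(J) = 11/J
O = 4973531/2486760 (O = 2 - 11/(-212)/11730 = 2 - 11*(-1/212)/11730 = 2 - (-11)/(212*11730) = 2 - 1*(-11/2486760) = 2 + 11/2486760 = 4973531/2486760 ≈ 2.0000)
√(34 - 8)*(103 + 16) - O = √(34 - 8)*(103 + 16) - 1*4973531/2486760 = √26*119 - 4973531/2486760 = 119*√26 - 4973531/2486760 = -4973531/2486760 + 119*√26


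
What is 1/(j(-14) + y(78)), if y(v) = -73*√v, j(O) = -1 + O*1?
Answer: 5/138479 - 73*√78/415437 ≈ -0.0015158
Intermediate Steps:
j(O) = -1 + O
1/(j(-14) + y(78)) = 1/((-1 - 14) - 73*√78) = 1/(-15 - 73*√78)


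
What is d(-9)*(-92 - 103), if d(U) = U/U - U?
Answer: -1950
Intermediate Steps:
d(U) = 1 - U
d(-9)*(-92 - 103) = (1 - 1*(-9))*(-92 - 103) = (1 + 9)*(-195) = 10*(-195) = -1950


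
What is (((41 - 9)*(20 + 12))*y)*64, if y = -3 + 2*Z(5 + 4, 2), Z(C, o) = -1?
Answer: -327680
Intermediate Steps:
y = -5 (y = -3 + 2*(-1) = -3 - 2 = -5)
(((41 - 9)*(20 + 12))*y)*64 = (((41 - 9)*(20 + 12))*(-5))*64 = ((32*32)*(-5))*64 = (1024*(-5))*64 = -5120*64 = -327680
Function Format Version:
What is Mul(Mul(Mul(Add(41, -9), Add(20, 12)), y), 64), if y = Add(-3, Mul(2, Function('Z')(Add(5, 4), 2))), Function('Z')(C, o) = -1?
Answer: -327680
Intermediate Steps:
y = -5 (y = Add(-3, Mul(2, -1)) = Add(-3, -2) = -5)
Mul(Mul(Mul(Add(41, -9), Add(20, 12)), y), 64) = Mul(Mul(Mul(Add(41, -9), Add(20, 12)), -5), 64) = Mul(Mul(Mul(32, 32), -5), 64) = Mul(Mul(1024, -5), 64) = Mul(-5120, 64) = -327680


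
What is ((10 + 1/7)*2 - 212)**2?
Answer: 1800964/49 ≈ 36754.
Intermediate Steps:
((10 + 1/7)*2 - 212)**2 = ((71/7)*2 - 212)**2 = (142/7 - 212)**2 = (-1342/7)**2 = 1800964/49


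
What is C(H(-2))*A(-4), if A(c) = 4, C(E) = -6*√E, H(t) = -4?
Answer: -48*I ≈ -48.0*I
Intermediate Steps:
C(H(-2))*A(-4) = -12*I*4 = -48*I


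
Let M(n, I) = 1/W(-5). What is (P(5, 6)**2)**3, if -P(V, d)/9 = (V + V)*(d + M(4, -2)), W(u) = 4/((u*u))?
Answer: 114934804865416265625/64 ≈ 1.7959e+18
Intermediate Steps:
W(u) = 4/u**2 (W(u) = 4/(u**2) = 4/u**2)
M(n, I) = 25/4 (M(n, I) = 1/(4/(-5)**2) = 1/(4*(1/25)) = 1/(4/25) = 25/4)
P(V, d) = -18*V*(25/4 + d) (P(V, d) = -9*(V + V)*(d + 25/4) = -9*2*V*(25/4 + d) = -18*V*(25/4 + d))
(P(5, 6)**2)**3 = ((-9/2*5*(25 + 4*6))**2)**3 = ((-9/2*5*(25 + 24))**2)**3 = ((-9/2*5*49)**2)**3 = ((-2205/2)**2)**3 = (4862025/4)**3 = 114934804865416265625/64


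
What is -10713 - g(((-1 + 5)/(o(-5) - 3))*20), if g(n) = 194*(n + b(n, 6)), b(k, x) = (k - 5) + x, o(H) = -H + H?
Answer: -1681/3 ≈ -560.33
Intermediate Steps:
o(H) = 0
b(k, x) = -5 + k + x (b(k, x) = (-5 + k) + x = -5 + k + x)
g(n) = 194 + 388*n (g(n) = 194*(n + (-5 + n + 6)) = 194*(n + (1 + n)) = 194*(1 + 2*n) = 194 + 388*n)
-10713 - g(((-1 + 5)/(o(-5) - 3))*20) = -10713 - (194 + 388*(((-1 + 5)/(0 - 3))*20)) = -10713 - (194 + 388*((4/(-3))*20)) = -10713 - (194 + 388*((4*(-1/3))*20)) = -10713 - (194 + 388*(-4/3*20)) = -10713 - (194 + 388*(-80/3)) = -10713 - (194 - 31040/3) = -10713 - 1*(-30458/3) = -10713 + 30458/3 = -1681/3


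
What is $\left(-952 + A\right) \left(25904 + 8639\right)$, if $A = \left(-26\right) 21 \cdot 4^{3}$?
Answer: $-1239955528$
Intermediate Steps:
$A = -34944$ ($A = \left(-546\right) 64 = -34944$)
$\left(-952 + A\right) \left(25904 + 8639\right) = \left(-952 - 34944\right) \left(25904 + 8639\right) = \left(-35896\right) 34543 = -1239955528$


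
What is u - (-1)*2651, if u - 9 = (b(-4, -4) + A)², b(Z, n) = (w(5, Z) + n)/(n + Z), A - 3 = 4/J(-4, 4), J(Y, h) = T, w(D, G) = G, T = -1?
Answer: 2660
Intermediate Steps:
J(Y, h) = -1
A = -1 (A = 3 + 4/(-1) = 3 + 4*(-1) = 3 - 4 = -1)
b(Z, n) = 1 (b(Z, n) = (Z + n)/(n + Z) = (Z + n)/(Z + n) = 1)
u = 9 (u = 9 + (1 - 1)² = 9 + 0² = 9 + 0 = 9)
u - (-1)*2651 = 9 - (-1)*2651 = 9 - 1*(-2651) = 9 + 2651 = 2660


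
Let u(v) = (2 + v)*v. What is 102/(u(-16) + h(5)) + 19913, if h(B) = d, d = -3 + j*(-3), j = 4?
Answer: 4161919/209 ≈ 19914.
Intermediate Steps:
d = -15 (d = -3 + 4*(-3) = -3 - 12 = -15)
h(B) = -15
u(v) = v*(2 + v)
102/(u(-16) + h(5)) + 19913 = 102/(-16*(2 - 16) - 15) + 19913 = 102/(-16*(-14) - 15) + 19913 = 102/(224 - 15) + 19913 = 102/209 + 19913 = 4161919/209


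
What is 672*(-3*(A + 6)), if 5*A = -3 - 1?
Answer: -52416/5 ≈ -10483.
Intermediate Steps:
A = -⅘ (A = (-3 - 1)/5 = (⅕)*(-4) = -⅘ ≈ -0.80000)
672*(-3*(A + 6)) = 672*(-3*(-⅘ + 6)) = 672*(-3*26/5) = 672*(-78/5) = -52416/5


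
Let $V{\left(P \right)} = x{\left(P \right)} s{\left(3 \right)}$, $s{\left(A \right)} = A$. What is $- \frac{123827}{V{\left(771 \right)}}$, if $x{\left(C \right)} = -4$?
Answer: $\frac{123827}{12} \approx 10319.0$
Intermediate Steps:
$V{\left(P \right)} = -12$ ($V{\left(P \right)} = \left(-4\right) 3 = -12$)
$- \frac{123827}{V{\left(771 \right)}} = - \frac{123827}{-12} = \left(-123827\right) \left(- \frac{1}{12}\right) = \frac{123827}{12}$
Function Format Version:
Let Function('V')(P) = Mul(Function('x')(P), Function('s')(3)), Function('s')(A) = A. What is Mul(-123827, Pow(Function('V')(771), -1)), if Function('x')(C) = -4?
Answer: Rational(123827, 12) ≈ 10319.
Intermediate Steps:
Function('V')(P) = -12 (Function('V')(P) = Mul(-4, 3) = -12)
Mul(-123827, Pow(Function('V')(771), -1)) = Mul(-123827, Pow(-12, -1)) = Mul(-123827, Rational(-1, 12)) = Rational(123827, 12)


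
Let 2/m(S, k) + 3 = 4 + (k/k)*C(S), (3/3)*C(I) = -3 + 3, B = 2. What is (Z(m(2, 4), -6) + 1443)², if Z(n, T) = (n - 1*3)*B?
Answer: 2076481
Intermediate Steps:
C(I) = 0 (C(I) = -3 + 3 = 0)
m(S, k) = 2 (m(S, k) = 2/(-3 + (4 + (k/k)*0)) = 2/(-3 + (4 + 1*0)) = 2/(-3 + (4 + 0)) = 2/(-3 + 4) = 2/1 = 2*1 = 2)
Z(n, T) = -6 + 2*n (Z(n, T) = (n - 1*3)*2 = (n - 3)*2 = (-3 + n)*2 = -6 + 2*n)
(Z(m(2, 4), -6) + 1443)² = ((-6 + 2*2) + 1443)² = ((-6 + 4) + 1443)² = (-2 + 1443)² = 1441² = 2076481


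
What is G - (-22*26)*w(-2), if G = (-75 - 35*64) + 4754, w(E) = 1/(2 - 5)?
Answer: 6745/3 ≈ 2248.3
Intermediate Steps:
w(E) = -⅓ (w(E) = 1/(-3) = -⅓)
G = 2439 (G = (-75 - 2240) + 4754 = -2315 + 4754 = 2439)
G - (-22*26)*w(-2) = 2439 - (-22*26)*(-1)/3 = 2439 - (-572)*(-1)/3 = 2439 - 1*572/3 = 2439 - 572/3 = 6745/3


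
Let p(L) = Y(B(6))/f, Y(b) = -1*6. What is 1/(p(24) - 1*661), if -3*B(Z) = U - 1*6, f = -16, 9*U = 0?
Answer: -8/5285 ≈ -0.0015137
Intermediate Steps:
U = 0 (U = (⅑)*0 = 0)
B(Z) = 2 (B(Z) = -(0 - 1*6)/3 = -(0 - 6)/3 = -⅓*(-6) = 2)
Y(b) = -6
p(L) = 3/8 (p(L) = -6/(-16) = -6*(-1/16) = 3/8)
1/(p(24) - 1*661) = 1/(3/8 - 1*661) = 1/(3/8 - 661) = 1/(-5285/8) = -8/5285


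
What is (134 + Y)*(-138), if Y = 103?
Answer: -32706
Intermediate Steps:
(134 + Y)*(-138) = (134 + 103)*(-138) = 237*(-138) = -32706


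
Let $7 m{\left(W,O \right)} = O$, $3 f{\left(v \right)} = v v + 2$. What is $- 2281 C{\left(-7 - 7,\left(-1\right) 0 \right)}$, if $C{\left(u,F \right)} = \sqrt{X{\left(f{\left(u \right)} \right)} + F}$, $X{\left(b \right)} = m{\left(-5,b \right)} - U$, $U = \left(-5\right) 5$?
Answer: $- \frac{2281 \sqrt{1687}}{7} \approx -13384.0$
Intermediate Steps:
$U = -25$
$f{\left(v \right)} = \frac{2}{3} + \frac{v^{2}}{3}$ ($f{\left(v \right)} = \frac{v v + 2}{3} = \frac{v^{2} + 2}{3} = \frac{2 + v^{2}}{3} = \frac{2}{3} + \frac{v^{2}}{3}$)
$m{\left(W,O \right)} = \frac{O}{7}$
$X{\left(b \right)} = 25 + \frac{b}{7}$ ($X{\left(b \right)} = \frac{b}{7} - -25 = \frac{b}{7} + 25 = 25 + \frac{b}{7}$)
$C{\left(u,F \right)} = \sqrt{\frac{527}{21} + F + \frac{u^{2}}{21}}$ ($C{\left(u,F \right)} = \sqrt{\left(25 + \frac{\frac{2}{3} + \frac{u^{2}}{3}}{7}\right) + F} = \sqrt{\left(25 + \left(\frac{2}{21} + \frac{u^{2}}{21}\right)\right) + F} = \sqrt{\left(\frac{527}{21} + \frac{u^{2}}{21}\right) + F} = \sqrt{\frac{527}{21} + F + \frac{u^{2}}{21}}$)
$- 2281 C{\left(-7 - 7,\left(-1\right) 0 \right)} = - 2281 \frac{\sqrt{11067 + 21 \left(-7 - 7\right)^{2} + 441 \left(\left(-1\right) 0\right)}}{21} = - 2281 \frac{\sqrt{11067 + 21 \left(-14\right)^{2} + 441 \cdot 0}}{21} = - 2281 \frac{\sqrt{11067 + 21 \cdot 196 + 0}}{21} = - 2281 \frac{\sqrt{11067 + 4116 + 0}}{21} = - 2281 \frac{\sqrt{15183}}{21} = - 2281 \frac{3 \sqrt{1687}}{21} = - 2281 \frac{\sqrt{1687}}{7} = - \frac{2281 \sqrt{1687}}{7}$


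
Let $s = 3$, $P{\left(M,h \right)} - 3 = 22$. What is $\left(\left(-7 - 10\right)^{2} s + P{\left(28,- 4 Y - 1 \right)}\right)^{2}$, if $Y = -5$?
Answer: $795664$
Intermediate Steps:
$P{\left(M,h \right)} = 25$ ($P{\left(M,h \right)} = 3 + 22 = 25$)
$\left(\left(-7 - 10\right)^{2} s + P{\left(28,- 4 Y - 1 \right)}\right)^{2} = \left(\left(-7 - 10\right)^{2} \cdot 3 + 25\right)^{2} = \left(\left(-17\right)^{2} \cdot 3 + 25\right)^{2} = \left(289 \cdot 3 + 25\right)^{2} = \left(867 + 25\right)^{2} = 892^{2} = 795664$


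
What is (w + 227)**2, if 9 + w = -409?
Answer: 36481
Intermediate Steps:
w = -418 (w = -9 - 409 = -418)
(w + 227)**2 = (-418 + 227)**2 = (-191)**2 = 36481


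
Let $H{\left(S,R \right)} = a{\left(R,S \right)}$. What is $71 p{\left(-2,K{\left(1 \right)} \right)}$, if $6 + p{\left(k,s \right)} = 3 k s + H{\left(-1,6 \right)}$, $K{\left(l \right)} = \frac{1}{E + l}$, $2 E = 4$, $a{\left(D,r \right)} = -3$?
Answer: $-781$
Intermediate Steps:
$H{\left(S,R \right)} = -3$
$E = 2$ ($E = \frac{1}{2} \cdot 4 = 2$)
$K{\left(l \right)} = \frac{1}{2 + l}$
$p{\left(k,s \right)} = -9 + 3 k s$ ($p{\left(k,s \right)} = -6 + \left(3 k s - 3\right) = -6 + \left(-3 + 3 k s\right) = -9 + 3 k s$)
$71 p{\left(-2,K{\left(1 \right)} \right)} = 71 \left(-9 + 3 \left(-2\right) \frac{1}{2 + 1}\right) = 71 \left(-9 + 3 \left(-2\right) \frac{1}{3}\right) = 71 \left(-9 - 2\right) = 71 \left(-11\right) = -781$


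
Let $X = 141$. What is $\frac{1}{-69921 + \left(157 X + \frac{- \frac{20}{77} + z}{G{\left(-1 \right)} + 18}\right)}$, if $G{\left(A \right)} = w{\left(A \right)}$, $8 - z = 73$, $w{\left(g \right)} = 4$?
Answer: $- \frac{1694}{80951121} \approx -2.0926 \cdot 10^{-5}$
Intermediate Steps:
$z = -65$ ($z = 8 - 73 = -65$)
$G{\left(A \right)} = 4$
$\frac{1}{-69921 + \left(157 X + \frac{- \frac{20}{77} + z}{G{\left(-1 \right)} + 18}\right)} = \frac{1}{-69921 + \left(157 \cdot 141 + \frac{- \frac{20}{77} - 65}{4 + 18}\right)} = \frac{1}{-69921 + \left(22137 + \frac{\left(-20\right) \frac{1}{77} - 65}{22}\right)} = \frac{1}{-69921 + \left(22137 + \left(- \frac{20}{77} - 65\right) \frac{1}{22}\right)} = \frac{1}{-69921 + \left(22137 - \frac{5025}{1694}\right)} = \frac{1}{-69921 + \frac{37495053}{1694}} = \frac{1}{- \frac{80951121}{1694}} = - \frac{1694}{80951121}$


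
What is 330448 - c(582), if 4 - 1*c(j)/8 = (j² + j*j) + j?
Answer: 5754656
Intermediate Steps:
c(j) = 32 - 16*j² - 8*j (c(j) = 32 - 8*((j² + j*j) + j) = 32 - 8*((j² + j²) + j) = 32 - 8*(2*j² + j) = 32 - 8*(j + 2*j²) = 32 + (-16*j² - 8*j) = 32 - 16*j² - 8*j)
330448 - c(582) = 330448 - (32 - 16*582² - 8*582) = 330448 - (32 - 16*338724 - 4656) = 330448 - (32 - 5419584 - 4656) = 330448 - 1*(-5424208) = 330448 + 5424208 = 5754656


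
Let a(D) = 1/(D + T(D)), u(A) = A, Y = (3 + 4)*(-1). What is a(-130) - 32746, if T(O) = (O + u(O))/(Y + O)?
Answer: -574692437/17550 ≈ -32746.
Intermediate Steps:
Y = -7 (Y = 7*(-1) = -7)
T(O) = 2*O/(-7 + O) (T(O) = (O + O)/(-7 + O) = (2*O)/(-7 + O) = 2*O/(-7 + O))
a(D) = 1/(D + 2*D/(-7 + D))
a(-130) - 32746 = (-7 - 130)/((-130)*(-5 - 130)) - 32746 = -1/130*(-137)/(-135) - 32746 = -1/130*(-1/135)*(-137) - 32746 = -137/17550 - 32746 = -574692437/17550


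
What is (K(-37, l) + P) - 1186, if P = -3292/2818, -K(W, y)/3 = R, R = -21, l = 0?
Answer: -1583953/1409 ≈ -1124.2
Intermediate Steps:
K(W, y) = 63 (K(W, y) = -3*(-21) = 63)
P = -1646/1409 (P = -3292*1/2818 = -1646/1409 ≈ -1.1682)
(K(-37, l) + P) - 1186 = (63 - 1646/1409) - 1186 = 87121/1409 - 1186 = -1583953/1409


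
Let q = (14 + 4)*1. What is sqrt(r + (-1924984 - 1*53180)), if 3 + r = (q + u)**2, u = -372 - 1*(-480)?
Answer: I*sqrt(1962291) ≈ 1400.8*I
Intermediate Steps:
u = 108 (u = -372 + 480 = 108)
q = 18 (q = 18*1 = 18)
r = 15873 (r = -3 + (18 + 108)**2 = -3 + 126**2 = -3 + 15876 = 15873)
sqrt(r + (-1924984 - 1*53180)) = sqrt(15873 + (-1924984 - 1*53180)) = sqrt(15873 + (-1924984 - 53180)) = sqrt(15873 - 1978164) = sqrt(-1962291) = I*sqrt(1962291)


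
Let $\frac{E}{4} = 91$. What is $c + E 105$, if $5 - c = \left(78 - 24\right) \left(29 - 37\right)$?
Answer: $38657$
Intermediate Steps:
$E = 364$ ($E = 4 \cdot 91 = 364$)
$c = 437$ ($c = 5 - \left(78 - 24\right) \left(29 - 37\right) = 5 - 54 \left(-8\right) = 5 - -432 = 5 + 432 = 437$)
$c + E 105 = 437 + 364 \cdot 105 = 437 + 38220 = 38657$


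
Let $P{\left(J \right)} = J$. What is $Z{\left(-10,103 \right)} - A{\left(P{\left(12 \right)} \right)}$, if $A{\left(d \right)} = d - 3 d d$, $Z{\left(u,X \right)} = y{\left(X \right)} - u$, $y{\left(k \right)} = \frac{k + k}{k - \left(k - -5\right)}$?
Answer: $\frac{1944}{5} \approx 388.8$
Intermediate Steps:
$y{\left(k \right)} = - \frac{2 k}{5}$ ($y{\left(k \right)} = \frac{2 k}{k - \left(k + 5\right)} = \frac{2 k}{k - \left(5 + k\right)} = \frac{2 k}{-5} = 2 k \left(- \frac{1}{5}\right) = - \frac{2 k}{5}$)
$Z{\left(u,X \right)} = - u - \frac{2 X}{5}$ ($Z{\left(u,X \right)} = - \frac{2 X}{5} - u = - u - \frac{2 X}{5}$)
$A{\left(d \right)} = d - 3 d^{2}$
$Z{\left(-10,103 \right)} - A{\left(P{\left(12 \right)} \right)} = \left(\left(-1\right) \left(-10\right) - \frac{206}{5}\right) - 12 \left(1 - 36\right) = \left(10 - \frac{206}{5}\right) - 12 \left(1 - 36\right) = - \frac{156}{5} - 12 \left(-35\right) = - \frac{156}{5} - -420 = - \frac{156}{5} + 420 = \frac{1944}{5}$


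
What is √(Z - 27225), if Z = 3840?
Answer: I*√23385 ≈ 152.92*I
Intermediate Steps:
√(Z - 27225) = √(3840 - 27225) = √(-23385) = I*√23385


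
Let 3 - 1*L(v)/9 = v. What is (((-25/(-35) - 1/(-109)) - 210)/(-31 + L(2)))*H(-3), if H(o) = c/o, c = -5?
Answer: 133065/8393 ≈ 15.854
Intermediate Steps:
L(v) = 27 - 9*v
H(o) = -5/o
(((-25/(-35) - 1/(-109)) - 210)/(-31 + L(2)))*H(-3) = (((-25/(-35) - 1/(-109)) - 210)/(-31 + (27 - 9*2)))*(-5/(-3)) = (((-25*(-1/35) - 1*(-1/109)) - 210)/(-31 + (27 - 18)))*(-5*(-⅓)) = (((5/7 + 1/109) - 210)/(-31 + 9))*(5/3) = ((552/763 - 210)/(-22))*(5/3) = -159678/763*(-1/22)*(5/3) = (79839/8393)*(5/3) = 133065/8393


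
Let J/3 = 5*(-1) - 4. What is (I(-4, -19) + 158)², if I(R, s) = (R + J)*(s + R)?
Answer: 758641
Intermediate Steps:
J = -27 (J = 3*(5*(-1) - 4) = 3*(-5 - 4) = 3*(-9) = -27)
I(R, s) = (-27 + R)*(R + s) (I(R, s) = (R - 27)*(s + R) = (-27 + R)*(R + s))
(I(-4, -19) + 158)² = (((-4)² - 27*(-4) - 27*(-19) - 4*(-19)) + 158)² = ((16 + 108 + 513 + 76) + 158)² = (713 + 158)² = 871² = 758641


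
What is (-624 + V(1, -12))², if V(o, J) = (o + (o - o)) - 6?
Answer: 395641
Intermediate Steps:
V(o, J) = -6 + o (V(o, J) = (o + 0) - 6 = o - 6 = -6 + o)
(-624 + V(1, -12))² = (-624 + (-6 + 1))² = (-624 - 5)² = (-629)² = 395641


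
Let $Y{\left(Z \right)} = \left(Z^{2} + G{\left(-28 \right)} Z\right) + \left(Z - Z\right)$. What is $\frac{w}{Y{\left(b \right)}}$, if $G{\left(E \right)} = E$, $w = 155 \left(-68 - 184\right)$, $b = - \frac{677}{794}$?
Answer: $- \frac{794349360}{500303} \approx -1587.7$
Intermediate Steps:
$b = - \frac{677}{794}$ ($b = \left(-677\right) \frac{1}{794} = - \frac{677}{794} \approx -0.85264$)
$w = -39060$ ($w = 155 \left(-252\right) = -39060$)
$Y{\left(Z \right)} = Z^{2} - 28 Z$ ($Y{\left(Z \right)} = \left(Z^{2} - 28 Z\right) + \left(Z - Z\right) = \left(Z^{2} - 28 Z\right) + 0 = Z^{2} - 28 Z$)
$\frac{w}{Y{\left(b \right)}} = - \frac{39060}{\left(- \frac{677}{794}\right) \left(-28 - \frac{677}{794}\right)} = - \frac{39060}{\left(- \frac{677}{794}\right) \left(- \frac{22909}{794}\right)} = - \frac{39060}{\frac{15509393}{630436}} = \left(-39060\right) \frac{630436}{15509393} = - \frac{794349360}{500303}$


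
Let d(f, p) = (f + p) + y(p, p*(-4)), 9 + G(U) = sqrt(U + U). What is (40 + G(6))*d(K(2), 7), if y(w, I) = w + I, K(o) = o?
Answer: -372 - 24*sqrt(3) ≈ -413.57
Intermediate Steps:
y(w, I) = I + w
G(U) = -9 + sqrt(2)*sqrt(U) (G(U) = -9 + sqrt(U + U) = -9 + sqrt(2*U) = -9 + sqrt(2)*sqrt(U))
d(f, p) = f - 2*p (d(f, p) = (f + p) + (p*(-4) + p) = (f + p) + (-4*p + p) = (f + p) - 3*p = f - 2*p)
(40 + G(6))*d(K(2), 7) = (40 + (-9 + sqrt(2)*sqrt(6)))*(2 - 2*7) = (40 + (-9 + 2*sqrt(3)))*(2 - 14) = (31 + 2*sqrt(3))*(-12) = -372 - 24*sqrt(3)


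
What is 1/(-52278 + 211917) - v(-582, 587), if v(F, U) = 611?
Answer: -97539428/159639 ≈ -611.00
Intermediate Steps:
1/(-52278 + 211917) - v(-582, 587) = 1/(-52278 + 211917) - 1*611 = 1/159639 - 611 = -97539428/159639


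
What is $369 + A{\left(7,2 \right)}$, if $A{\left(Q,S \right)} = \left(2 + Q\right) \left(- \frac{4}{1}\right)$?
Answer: $333$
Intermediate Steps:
$A{\left(Q,S \right)} = -8 - 4 Q$ ($A{\left(Q,S \right)} = \left(2 + Q\right) \left(\left(-4\right) 1\right) = \left(2 + Q\right) \left(-4\right) = -8 - 4 Q$)
$369 + A{\left(7,2 \right)} = 369 - 36 = 333$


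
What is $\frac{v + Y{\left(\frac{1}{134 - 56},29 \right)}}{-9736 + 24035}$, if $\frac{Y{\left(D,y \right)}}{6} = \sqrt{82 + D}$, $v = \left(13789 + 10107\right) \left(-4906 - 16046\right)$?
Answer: $- \frac{500668992}{14299} + \frac{\sqrt{498966}}{185887} \approx -35014.0$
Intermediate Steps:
$v = -500668992$ ($v = 23896 \left(-20952\right) = -500668992$)
$Y{\left(D,y \right)} = 6 \sqrt{82 + D}$
$\frac{v + Y{\left(\frac{1}{134 - 56},29 \right)}}{-9736 + 24035} = \frac{-500668992 + 6 \sqrt{82 + \frac{1}{134 - 56}}}{-9736 + 24035} = \frac{-500668992 + 6 \sqrt{82 + \frac{1}{78}}}{14299} = \left(-500668992 + 6 \sqrt{82 + \frac{1}{78}}\right) \frac{1}{14299} = \left(-500668992 + 6 \sqrt{\frac{6397}{78}}\right) \frac{1}{14299} = \left(-500668992 + 6 \frac{\sqrt{498966}}{78}\right) \frac{1}{14299} = \left(-500668992 + \frac{\sqrt{498966}}{13}\right) \frac{1}{14299} = - \frac{500668992}{14299} + \frac{\sqrt{498966}}{185887}$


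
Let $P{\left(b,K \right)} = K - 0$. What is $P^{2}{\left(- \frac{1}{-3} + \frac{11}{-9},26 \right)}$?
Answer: $676$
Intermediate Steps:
$P{\left(b,K \right)} = K$ ($P{\left(b,K \right)} = K + 0 = K$)
$P^{2}{\left(- \frac{1}{-3} + \frac{11}{-9},26 \right)} = 26^{2} = 676$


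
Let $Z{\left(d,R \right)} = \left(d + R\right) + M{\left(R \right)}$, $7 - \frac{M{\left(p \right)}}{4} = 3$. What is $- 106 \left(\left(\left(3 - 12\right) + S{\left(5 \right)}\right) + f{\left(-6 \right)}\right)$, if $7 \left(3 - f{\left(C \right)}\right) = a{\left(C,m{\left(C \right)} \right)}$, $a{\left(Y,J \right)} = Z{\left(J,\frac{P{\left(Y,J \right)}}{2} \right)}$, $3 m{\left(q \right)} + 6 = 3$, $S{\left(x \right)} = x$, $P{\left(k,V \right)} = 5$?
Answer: $371$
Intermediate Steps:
$M{\left(p \right)} = 16$ ($M{\left(p \right)} = 28 - 12 = 16$)
$m{\left(q \right)} = -1$ ($m{\left(q \right)} = -2 + \frac{1}{3} \cdot 3 = -2 + 1 = -1$)
$Z{\left(d,R \right)} = 16 + R + d$ ($Z{\left(d,R \right)} = \left(d + R\right) + 16 = \left(R + d\right) + 16 = 16 + R + d$)
$a{\left(Y,J \right)} = \frac{37}{2} + J$ ($a{\left(Y,J \right)} = 16 + \frac{5}{2} + J = \frac{37}{2} + J$)
$f{\left(C \right)} = \frac{1}{2}$ ($f{\left(C \right)} = 3 - \frac{\frac{37}{2} - 1}{7} = 3 - \frac{5}{2} = \frac{1}{2}$)
$- 106 \left(\left(\left(3 - 12\right) + S{\left(5 \right)}\right) + f{\left(-6 \right)}\right) = - 106 \left(\left(\left(3 - 12\right) + 5\right) + \frac{1}{2}\right) = - 106 \left(\left(-9 + 5\right) + \frac{1}{2}\right) = - 106 \left(-4 + \frac{1}{2}\right) = \left(-106\right) \left(- \frac{7}{2}\right) = 371$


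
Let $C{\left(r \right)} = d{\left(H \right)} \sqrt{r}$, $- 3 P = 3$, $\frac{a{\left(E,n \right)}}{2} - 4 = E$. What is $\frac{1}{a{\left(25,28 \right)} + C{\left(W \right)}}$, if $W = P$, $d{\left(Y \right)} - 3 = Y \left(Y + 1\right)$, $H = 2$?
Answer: $\frac{58}{3445} - \frac{9 i}{3445} \approx 0.016836 - 0.0026125 i$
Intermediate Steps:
$a{\left(E,n \right)} = 8 + 2 E$
$P = -1$ ($P = \left(- \frac{1}{3}\right) 3 = -1$)
$d{\left(Y \right)} = 3 + Y \left(1 + Y\right)$ ($d{\left(Y \right)} = 3 + Y \left(Y + 1\right) = 3 + Y \left(1 + Y\right)$)
$W = -1$
$C{\left(r \right)} = 9 \sqrt{r}$ ($C{\left(r \right)} = \left(3 + 2 + 2^{2}\right) \sqrt{r} = \left(3 + 2 + 4\right) \sqrt{r} = 9 \sqrt{r}$)
$\frac{1}{a{\left(25,28 \right)} + C{\left(W \right)}} = \frac{1}{\left(8 + 2 \cdot 25\right) + 9 \sqrt{-1}} = \frac{1}{\left(8 + 50\right) + 9 i} = \frac{1}{58 + 9 i} = \frac{58 - 9 i}{3445}$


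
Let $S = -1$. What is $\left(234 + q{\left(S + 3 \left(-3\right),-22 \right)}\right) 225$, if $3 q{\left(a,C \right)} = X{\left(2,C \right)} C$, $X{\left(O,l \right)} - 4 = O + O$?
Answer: $39450$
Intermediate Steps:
$X{\left(O,l \right)} = 4 + 2 O$ ($X{\left(O,l \right)} = 4 + \left(O + O\right) = 4 + 2 O$)
$q{\left(a,C \right)} = \frac{8 C}{3}$ ($q{\left(a,C \right)} = \frac{\left(4 + 2 \cdot 2\right) C}{3} = \frac{\left(4 + 4\right) C}{3} = \frac{8 C}{3}$)
$\left(234 + q{\left(S + 3 \left(-3\right),-22 \right)}\right) 225 = \left(234 + \frac{8}{3} \left(-22\right)\right) 225 = \left(234 - \frac{176}{3}\right) 225 = \frac{526}{3} \cdot 225 = 39450$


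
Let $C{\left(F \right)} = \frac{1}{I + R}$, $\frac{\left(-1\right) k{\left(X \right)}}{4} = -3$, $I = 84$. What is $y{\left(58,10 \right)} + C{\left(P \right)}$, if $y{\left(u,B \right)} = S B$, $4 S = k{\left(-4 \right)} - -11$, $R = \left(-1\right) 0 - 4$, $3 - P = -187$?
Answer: $\frac{4601}{80} \approx 57.513$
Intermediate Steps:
$k{\left(X \right)} = 12$ ($k{\left(X \right)} = \left(-4\right) \left(-3\right) = 12$)
$P = 190$ ($P = 3 - -187 = 3 + 187 = 190$)
$R = -4$ ($R = 0 - 4 = -4$)
$S = \frac{23}{4}$ ($S = \frac{12 - -11}{4} = \frac{12 + 11}{4} = \frac{1}{4} \cdot 23 = \frac{23}{4} \approx 5.75$)
$C{\left(F \right)} = \frac{1}{80}$ ($C{\left(F \right)} = \frac{1}{84 - 4} = \frac{1}{80}$)
$y{\left(u,B \right)} = \frac{23 B}{4}$
$y{\left(58,10 \right)} + C{\left(P \right)} = \frac{23}{4} \cdot 10 + \frac{1}{80} = \frac{115}{2} + \frac{1}{80} = \frac{4601}{80}$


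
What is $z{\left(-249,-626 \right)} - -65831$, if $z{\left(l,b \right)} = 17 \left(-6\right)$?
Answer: $65729$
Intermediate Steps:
$z{\left(l,b \right)} = -102$
$z{\left(-249,-626 \right)} - -65831 = -102 - -65831 = -102 + 65831 = 65729$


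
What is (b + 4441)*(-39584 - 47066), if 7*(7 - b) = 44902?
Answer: 1192823900/7 ≈ 1.7040e+8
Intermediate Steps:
b = -44853/7 (b = 7 - ⅐*44902 = 7 - 44902/7 = -44853/7 ≈ -6407.6)
(b + 4441)*(-39584 - 47066) = (-44853/7 + 4441)*(-39584 - 47066) = -13766/7*(-86650) = 1192823900/7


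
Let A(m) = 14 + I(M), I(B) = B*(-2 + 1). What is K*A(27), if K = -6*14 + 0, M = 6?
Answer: -672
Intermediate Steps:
I(B) = -B (I(B) = B*(-1) = -B)
K = -84 (K = -84 + 0 = -84)
A(m) = 8 (A(m) = 14 - 1*6 = 14 - 6 = 8)
K*A(27) = -84*8 = -672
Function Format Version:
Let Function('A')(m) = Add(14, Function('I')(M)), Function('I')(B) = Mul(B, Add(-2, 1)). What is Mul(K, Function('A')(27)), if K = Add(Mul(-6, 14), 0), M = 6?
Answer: -672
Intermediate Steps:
Function('I')(B) = Mul(-1, B) (Function('I')(B) = Mul(B, -1) = Mul(-1, B))
K = -84 (K = Add(-84, 0) = -84)
Function('A')(m) = 8 (Function('A')(m) = Add(14, Mul(-1, 6)) = Add(14, -6) = 8)
Mul(K, Function('A')(27)) = Mul(-84, 8) = -672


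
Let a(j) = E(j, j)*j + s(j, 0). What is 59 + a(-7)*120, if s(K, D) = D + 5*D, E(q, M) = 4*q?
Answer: 23579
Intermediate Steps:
s(K, D) = 6*D
a(j) = 4*j² (a(j) = (4*j)*j + 6*0 = 4*j² + 0 = 4*j²)
59 + a(-7)*120 = 59 + (4*(-7)²)*120 = 59 + (4*49)*120 = 59 + 196*120 = 59 + 23520 = 23579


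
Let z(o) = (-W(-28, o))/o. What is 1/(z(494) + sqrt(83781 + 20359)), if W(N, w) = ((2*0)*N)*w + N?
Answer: -1729/3176738532 + 61009*sqrt(26035)/3176738532 ≈ 0.0030982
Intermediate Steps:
W(N, w) = N (W(N, w) = (0*N)*w + N = 0*w + N = 0 + N = N)
z(o) = 28/o (z(o) = (-1*(-28))/o = 28/o)
1/(z(494) + sqrt(83781 + 20359)) = 1/(28/494 + sqrt(83781 + 20359)) = 1/(28*(1/494) + sqrt(104140)) = 1/(14/247 + 2*sqrt(26035))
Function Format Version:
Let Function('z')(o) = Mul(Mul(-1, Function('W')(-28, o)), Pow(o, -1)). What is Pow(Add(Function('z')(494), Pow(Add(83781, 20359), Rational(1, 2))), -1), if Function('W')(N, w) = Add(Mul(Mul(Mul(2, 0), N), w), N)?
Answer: Add(Rational(-1729, 3176738532), Mul(Rational(61009, 3176738532), Pow(26035, Rational(1, 2)))) ≈ 0.0030982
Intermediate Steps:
Function('W')(N, w) = N (Function('W')(N, w) = Add(Mul(Mul(0, N), w), N) = Add(Mul(0, w), N) = Add(0, N) = N)
Function('z')(o) = Mul(28, Pow(o, -1)) (Function('z')(o) = Mul(Mul(-1, -28), Pow(o, -1)) = Mul(28, Pow(o, -1)))
Pow(Add(Function('z')(494), Pow(Add(83781, 20359), Rational(1, 2))), -1) = Pow(Add(Mul(28, Pow(494, -1)), Pow(Add(83781, 20359), Rational(1, 2))), -1) = Pow(Add(Mul(28, Rational(1, 494)), Pow(104140, Rational(1, 2))), -1) = Pow(Add(Rational(14, 247), Mul(2, Pow(26035, Rational(1, 2)))), -1)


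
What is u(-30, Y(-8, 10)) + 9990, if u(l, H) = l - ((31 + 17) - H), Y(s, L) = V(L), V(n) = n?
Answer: 9922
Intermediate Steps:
Y(s, L) = L
u(l, H) = -48 + H + l (u(l, H) = l - (48 - H) = l + (-48 + H) = -48 + H + l)
u(-30, Y(-8, 10)) + 9990 = (-48 + 10 - 30) + 9990 = -68 + 9990 = 9922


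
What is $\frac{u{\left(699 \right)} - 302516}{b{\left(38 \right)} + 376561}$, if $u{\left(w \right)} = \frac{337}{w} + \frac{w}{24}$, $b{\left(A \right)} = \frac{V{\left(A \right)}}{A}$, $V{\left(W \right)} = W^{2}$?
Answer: $- \frac{1691503909}{2105941608} \approx -0.80321$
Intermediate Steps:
$b{\left(A \right)} = A$ ($b{\left(A \right)} = \frac{A^{2}}{A} = A$)
$u{\left(w \right)} = \frac{337}{w} + \frac{w}{24}$ ($u{\left(w \right)} = \frac{337}{w} + w \frac{1}{24} = \frac{337}{w} + \frac{w}{24}$)
$\frac{u{\left(699 \right)} - 302516}{b{\left(38 \right)} + 376561} = \frac{\left(\frac{337}{699} + \frac{1}{24} \cdot 699\right) - 302516}{38 + 376561} = \frac{\left(337 \cdot \frac{1}{699} + \frac{233}{8}\right) - 302516}{376599} = \left(\left(\frac{337}{699} + \frac{233}{8}\right) - 302516\right) \frac{1}{376599} = \left(\frac{165563}{5592} - 302516\right) \frac{1}{376599} = \left(- \frac{1691503909}{5592}\right) \frac{1}{376599} = - \frac{1691503909}{2105941608}$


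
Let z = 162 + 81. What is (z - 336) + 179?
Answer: 86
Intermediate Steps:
z = 243
(z - 336) + 179 = (243 - 336) + 179 = -93 + 179 = 86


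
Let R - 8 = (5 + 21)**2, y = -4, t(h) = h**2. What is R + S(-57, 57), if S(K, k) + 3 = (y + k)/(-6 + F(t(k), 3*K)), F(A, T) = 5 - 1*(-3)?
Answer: 1415/2 ≈ 707.50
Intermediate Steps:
F(A, T) = 8 (F(A, T) = 5 + 3 = 8)
S(K, k) = -5 + k/2 (S(K, k) = -3 + (-4 + k)/(-6 + 8) = -3 + (-4 + k)/2 = -3 + (-4 + k)*(1/2) = -3 + (-2 + k/2) = -5 + k/2)
R = 684 (R = 8 + (5 + 21)**2 = 8 + 26**2 = 8 + 676 = 684)
R + S(-57, 57) = 684 + (-5 + (1/2)*57) = 684 + (-5 + 57/2) = 684 + 47/2 = 1415/2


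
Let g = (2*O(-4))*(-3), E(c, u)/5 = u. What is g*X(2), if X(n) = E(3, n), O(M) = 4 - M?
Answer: -480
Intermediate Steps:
E(c, u) = 5*u
X(n) = 5*n
g = -48 (g = (2*(4 - 1*(-4)))*(-3) = (2*(4 + 4))*(-3) = (2*8)*(-3) = 16*(-3) = -48)
g*X(2) = -240*2 = -48*10 = -480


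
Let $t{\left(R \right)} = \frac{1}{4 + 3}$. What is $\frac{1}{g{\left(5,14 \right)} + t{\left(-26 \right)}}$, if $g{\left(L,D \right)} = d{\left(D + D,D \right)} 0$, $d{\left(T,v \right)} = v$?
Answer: $7$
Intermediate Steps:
$g{\left(L,D \right)} = 0$ ($g{\left(L,D \right)} = D 0 = 0$)
$t{\left(R \right)} = \frac{1}{7}$
$\frac{1}{g{\left(5,14 \right)} + t{\left(-26 \right)}} = \frac{1}{0 + \frac{1}{7}} = \frac{1}{\frac{1}{7}} = 7$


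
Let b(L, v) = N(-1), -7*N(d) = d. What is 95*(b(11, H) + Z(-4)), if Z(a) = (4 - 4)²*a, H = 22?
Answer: 95/7 ≈ 13.571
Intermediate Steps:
N(d) = -d/7
Z(a) = 0 (Z(a) = 0²*a = 0*a = 0)
b(L, v) = ⅐ (b(L, v) = -⅐*(-1) = ⅐)
95*(b(11, H) + Z(-4)) = 95*(⅐ + 0) = 95*(⅐) = 95/7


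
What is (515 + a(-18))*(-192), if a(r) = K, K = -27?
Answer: -93696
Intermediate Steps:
a(r) = -27
(515 + a(-18))*(-192) = (515 - 27)*(-192) = 488*(-192) = -93696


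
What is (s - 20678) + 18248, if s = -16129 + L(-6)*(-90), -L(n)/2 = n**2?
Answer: -12079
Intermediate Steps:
L(n) = -2*n**2
s = -9649 (s = -16129 - 2*(-6)**2*(-90) = -16129 - 2*36*(-90) = -16129 - 72*(-90) = -16129 + 6480 = -9649)
(s - 20678) + 18248 = (-9649 - 20678) + 18248 = -30327 + 18248 = -12079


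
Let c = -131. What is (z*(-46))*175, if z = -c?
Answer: -1054550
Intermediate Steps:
z = 131 (z = -1*(-131) = 131)
(z*(-46))*175 = (131*(-46))*175 = -6026*175 = -1054550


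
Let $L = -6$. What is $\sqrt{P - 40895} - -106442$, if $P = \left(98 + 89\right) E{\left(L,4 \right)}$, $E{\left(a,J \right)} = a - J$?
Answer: $106442 + i \sqrt{42765} \approx 1.0644 \cdot 10^{5} + 206.8 i$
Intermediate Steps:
$P = -1870$ ($P = \left(98 + 89\right) \left(-6 - 4\right) = 187 \left(-6 - 4\right) = 187 \left(-10\right) = -1870$)
$\sqrt{P - 40895} - -106442 = \sqrt{-1870 - 40895} - -106442 = \sqrt{-42765} + 106442 = i \sqrt{42765} + 106442 = 106442 + i \sqrt{42765}$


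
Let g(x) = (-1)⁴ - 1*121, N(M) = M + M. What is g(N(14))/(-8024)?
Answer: 15/1003 ≈ 0.014955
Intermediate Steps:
N(M) = 2*M
g(x) = -120 (g(x) = 1 - 121 = -120)
g(N(14))/(-8024) = -120/(-8024) = -120*(-1/8024) = 15/1003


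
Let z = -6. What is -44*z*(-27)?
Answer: -7128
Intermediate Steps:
-44*z*(-27) = -44*(-6)*(-27) = 264*(-27) = -7128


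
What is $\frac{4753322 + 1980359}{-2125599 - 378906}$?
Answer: $- \frac{6733681}{2504505} \approx -2.6886$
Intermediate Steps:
$\frac{4753322 + 1980359}{-2125599 - 378906} = \frac{6733681}{-2125599 + \left(-2343259 + 1964353\right)} = \frac{6733681}{-2125599 - 378906} = \frac{6733681}{-2504505} = 6733681 \left(- \frac{1}{2504505}\right) = - \frac{6733681}{2504505}$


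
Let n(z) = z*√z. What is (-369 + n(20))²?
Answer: 144161 - 29520*√5 ≈ 78152.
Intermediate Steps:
n(z) = z^(3/2)
(-369 + n(20))² = (-369 + 20^(3/2))² = (-369 + 40*√5)²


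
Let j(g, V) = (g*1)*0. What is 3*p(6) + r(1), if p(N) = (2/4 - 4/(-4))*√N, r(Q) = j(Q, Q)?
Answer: 9*√6/2 ≈ 11.023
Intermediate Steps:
j(g, V) = 0 (j(g, V) = g*0 = 0)
r(Q) = 0
p(N) = 3*√N/2 (p(N) = (2*(¼) - 4*(-¼))*√N = (½ + 1)*√N = 3*√N/2)
3*p(6) + r(1) = 3*(3*√6/2) + 0 = 9*√6/2 + 0 = 9*√6/2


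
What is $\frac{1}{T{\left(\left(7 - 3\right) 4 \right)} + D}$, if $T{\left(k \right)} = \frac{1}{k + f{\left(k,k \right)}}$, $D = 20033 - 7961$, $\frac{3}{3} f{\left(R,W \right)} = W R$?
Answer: $\frac{272}{3283585} \approx 8.2836 \cdot 10^{-5}$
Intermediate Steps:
$f{\left(R,W \right)} = R W$ ($f{\left(R,W \right)} = W R = R W$)
$D = 12072$ ($D = 20033 - 7961 = 12072$)
$T{\left(k \right)} = \frac{1}{k + k^{2}}$ ($T{\left(k \right)} = \frac{1}{k + k k} = \frac{1}{k + k^{2}}$)
$\frac{1}{T{\left(\left(7 - 3\right) 4 \right)} + D} = \frac{1}{\frac{1}{\left(7 - 3\right) 4 \left(1 + \left(7 - 3\right) 4\right)} + 12072} = \frac{1}{\frac{1}{4 \cdot 4 \left(1 + 4 \cdot 4\right)} + 12072} = \frac{1}{\frac{1}{16 \left(1 + 16\right)} + 12072} = \frac{1}{\frac{1}{16 \cdot 17} + 12072} = \frac{1}{\frac{1}{16} \cdot \frac{1}{17} + 12072} = \frac{1}{\frac{1}{272} + 12072} = \frac{1}{\frac{3283585}{272}} = \frac{272}{3283585}$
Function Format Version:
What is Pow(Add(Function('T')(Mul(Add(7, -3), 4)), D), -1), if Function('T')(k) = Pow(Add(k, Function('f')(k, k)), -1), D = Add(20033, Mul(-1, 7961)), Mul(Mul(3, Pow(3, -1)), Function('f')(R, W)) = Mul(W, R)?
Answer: Rational(272, 3283585) ≈ 8.2836e-5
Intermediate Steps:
Function('f')(R, W) = Mul(R, W) (Function('f')(R, W) = Mul(W, R) = Mul(R, W))
D = 12072 (D = Add(20033, -7961) = 12072)
Function('T')(k) = Pow(Add(k, Pow(k, 2)), -1) (Function('T')(k) = Pow(Add(k, Mul(k, k)), -1) = Pow(Add(k, Pow(k, 2)), -1))
Pow(Add(Function('T')(Mul(Add(7, -3), 4)), D), -1) = Pow(Add(Mul(Pow(Mul(Add(7, -3), 4), -1), Pow(Add(1, Mul(Add(7, -3), 4)), -1)), 12072), -1) = Pow(Add(Mul(Pow(Mul(4, 4), -1), Pow(Add(1, Mul(4, 4)), -1)), 12072), -1) = Pow(Add(Mul(Pow(16, -1), Pow(Add(1, 16), -1)), 12072), -1) = Pow(Add(Mul(Rational(1, 16), Pow(17, -1)), 12072), -1) = Pow(Add(Mul(Rational(1, 16), Rational(1, 17)), 12072), -1) = Pow(Add(Rational(1, 272), 12072), -1) = Pow(Rational(3283585, 272), -1) = Rational(272, 3283585)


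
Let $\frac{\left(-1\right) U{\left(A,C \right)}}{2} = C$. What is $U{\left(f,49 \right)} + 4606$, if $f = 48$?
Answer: $4508$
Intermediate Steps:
$U{\left(A,C \right)} = - 2 C$
$U{\left(f,49 \right)} + 4606 = \left(-2\right) 49 + 4606 = -98 + 4606 = 4508$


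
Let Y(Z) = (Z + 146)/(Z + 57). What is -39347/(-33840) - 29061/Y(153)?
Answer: -206507325647/10118160 ≈ -20410.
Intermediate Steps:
Y(Z) = (146 + Z)/(57 + Z)
-39347/(-33840) - 29061/Y(153) = -39347/(-33840) - 29061*(57 + 153)/(146 + 153) = -39347*(-1/33840) - 29061/(299/210) = 39347/33840 - 29061/((1/210)*299) = 39347/33840 - 29061/299/210 = 39347/33840 - 29061*210/299 = 39347/33840 - 6102810/299 = -206507325647/10118160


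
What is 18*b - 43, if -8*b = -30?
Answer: 49/2 ≈ 24.500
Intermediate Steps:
b = 15/4 (b = -⅛*(-30) = 15/4 ≈ 3.7500)
18*b - 43 = 18*(15/4) - 43 = 135/2 - 43 = 49/2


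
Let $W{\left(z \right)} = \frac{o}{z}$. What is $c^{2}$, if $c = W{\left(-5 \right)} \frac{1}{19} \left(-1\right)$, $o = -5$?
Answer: $\frac{1}{361} \approx 0.0027701$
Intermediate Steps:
$W{\left(z \right)} = - \frac{5}{z}$
$c = - \frac{1}{19}$ ($c = - \frac{5}{-5} \cdot \frac{1}{19} \left(-1\right) = \left(-5\right) \left(- \frac{1}{5}\right) \frac{1}{19} \left(-1\right) = 1 \left(- \frac{1}{19}\right) = - \frac{1}{19} \approx -0.052632$)
$c^{2} = \left(- \frac{1}{19}\right)^{2} = \frac{1}{361}$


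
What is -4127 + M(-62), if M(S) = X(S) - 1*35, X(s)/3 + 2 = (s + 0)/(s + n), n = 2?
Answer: -41649/10 ≈ -4164.9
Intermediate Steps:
X(s) = -6 + 3*s/(2 + s) (X(s) = -6 + 3*((s + 0)/(s + 2)) = -6 + 3*(s/(2 + s)) = -6 + 3*s/(2 + s))
M(S) = -35 + 3*(-4 - S)/(2 + S) (M(S) = 3*(-4 - S)/(2 + S) - 1*35 = 3*(-4 - S)/(2 + S) - 35 = -35 + 3*(-4 - S)/(2 + S))
-4127 + M(-62) = -4127 + 2*(-41 - 19*(-62))/(2 - 62) = -4127 + 2*(-41 + 1178)/(-60) = -4127 + 2*(-1/60)*1137 = -4127 - 379/10 = -41649/10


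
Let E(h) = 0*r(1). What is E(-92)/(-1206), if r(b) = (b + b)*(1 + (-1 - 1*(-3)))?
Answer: 0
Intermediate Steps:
r(b) = 6*b (r(b) = (2*b)*(1 + (-1 + 3)) = (2*b)*(1 + 2) = (2*b)*3 = 6*b)
E(h) = 0 (E(h) = 0*(6*1) = 0*6 = 0)
E(-92)/(-1206) = 0/(-1206) = 0*(-1/1206) = 0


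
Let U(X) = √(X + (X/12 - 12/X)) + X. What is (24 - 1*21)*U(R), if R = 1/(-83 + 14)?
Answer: -1/23 + √15768133/46 ≈ 86.281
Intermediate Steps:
R = -1/69 (R = 1/(-69) = -1/69 ≈ -0.014493)
U(X) = X + √(-12/X + 13*X/12) (U(X) = √(X + (X*(1/12) - 12/X)) + X = √(X + (X/12 - 12/X)) + X = √(X + (-12/X + X/12)) + X = √(-12/X + 13*X/12) + X = X + √(-12/X + 13*X/12))
(24 - 1*21)*U(R) = (24 - 1*21)*(-1/69 + √(-432/(-1/69) + 39*(-1/69))/6) = (24 - 21)*(-1/69 + √(-432*(-69) - 13/23)/6) = 3*(-1/69 + √(29808 - 13/23)/6) = 3*(-1/69 + √(685571/23)/6) = 3*(-1/69 + (√15768133/23)/6) = 3*(-1/69 + √15768133/138) = -1/23 + √15768133/46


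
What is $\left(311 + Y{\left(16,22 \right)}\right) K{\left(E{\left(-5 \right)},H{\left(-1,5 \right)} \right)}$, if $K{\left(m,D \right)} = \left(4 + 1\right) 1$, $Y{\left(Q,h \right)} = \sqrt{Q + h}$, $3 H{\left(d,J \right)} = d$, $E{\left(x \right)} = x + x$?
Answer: $1555 + 5 \sqrt{38} \approx 1585.8$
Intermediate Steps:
$E{\left(x \right)} = 2 x$
$H{\left(d,J \right)} = \frac{d}{3}$
$K{\left(m,D \right)} = 5$ ($K{\left(m,D \right)} = 5 \cdot 1 = 5$)
$\left(311 + Y{\left(16,22 \right)}\right) K{\left(E{\left(-5 \right)},H{\left(-1,5 \right)} \right)} = \left(311 + \sqrt{16 + 22}\right) 5 = \left(311 + \sqrt{38}\right) 5 = 1555 + 5 \sqrt{38}$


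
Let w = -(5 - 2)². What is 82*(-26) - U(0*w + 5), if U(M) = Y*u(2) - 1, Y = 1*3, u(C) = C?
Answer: -2137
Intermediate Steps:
Y = 3
w = -9 (w = -1*3² = -1*9 = -9)
U(M) = 5 (U(M) = 3*2 - 1 = 6 - 1 = 5)
82*(-26) - U(0*w + 5) = 82*(-26) - 1*5 = -2132 - 5 = -2137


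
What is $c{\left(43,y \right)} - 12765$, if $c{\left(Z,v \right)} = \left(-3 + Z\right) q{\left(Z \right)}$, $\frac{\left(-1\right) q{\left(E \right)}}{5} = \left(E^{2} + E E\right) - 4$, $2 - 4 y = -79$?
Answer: $-751565$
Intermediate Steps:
$y = \frac{81}{4}$ ($y = \frac{1}{2} - - \frac{79}{4} = \frac{1}{2} + \frac{79}{4} = \frac{81}{4} \approx 20.25$)
$q{\left(E \right)} = 20 - 10 E^{2}$ ($q{\left(E \right)} = - 5 \left(\left(E^{2} + E E\right) - 4\right) = - 5 \left(\left(E^{2} + E^{2}\right) - 4\right) = - 5 \left(2 E^{2} - 4\right) = - 5 \left(-4 + 2 E^{2}\right) = 20 - 10 E^{2}$)
$c{\left(Z,v \right)} = \left(-3 + Z\right) \left(20 - 10 Z^{2}\right)$
$c{\left(43,y \right)} - 12765 = - 10 \left(-3 + 43\right) \left(-2 + 43^{2}\right) - 12765 = \left(-10\right) 40 \left(-2 + 1849\right) - 12765 = \left(-10\right) 40 \cdot 1847 - 12765 = -738800 - 12765 = -751565$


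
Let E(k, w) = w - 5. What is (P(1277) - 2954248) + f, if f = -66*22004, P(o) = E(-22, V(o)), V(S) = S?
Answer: -4405240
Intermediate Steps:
E(k, w) = -5 + w
P(o) = -5 + o
f = -1452264
(P(1277) - 2954248) + f = ((-5 + 1277) - 2954248) - 1452264 = (1272 - 2954248) - 1452264 = -2952976 - 1452264 = -4405240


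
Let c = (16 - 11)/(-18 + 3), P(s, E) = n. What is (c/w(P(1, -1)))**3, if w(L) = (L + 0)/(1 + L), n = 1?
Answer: -8/27 ≈ -0.29630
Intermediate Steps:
P(s, E) = 1
c = -1/3 (c = 5/(-15) = 5*(-1/15) = -1/3 ≈ -0.33333)
w(L) = L/(1 + L)
(c/w(P(1, -1)))**3 = (-1/(3*(1/(1 + 1))))**3 = (-1/(3*(1/2)))**3 = (-1/(3*(1*(1/2))))**3 = (-1/(3*1/2))**3 = (-1/3*2)**3 = (-2/3)**3 = -8/27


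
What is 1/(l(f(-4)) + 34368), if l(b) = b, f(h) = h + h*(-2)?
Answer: 1/34372 ≈ 2.9093e-5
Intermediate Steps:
f(h) = -h (f(h) = h - 2*h = -h)
1/(l(f(-4)) + 34368) = 1/(-1*(-4) + 34368) = 1/(4 + 34368) = 1/34372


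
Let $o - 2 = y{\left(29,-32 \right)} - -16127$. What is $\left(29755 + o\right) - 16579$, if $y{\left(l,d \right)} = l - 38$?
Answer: $29296$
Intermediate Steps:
$y{\left(l,d \right)} = -38 + l$ ($y{\left(l,d \right)} = l - 38 = -38 + l$)
$o = 16120$ ($o = 2 + \left(\left(-38 + 29\right) - -16127\right) = 2 + \left(-9 + 16127\right) = 2 + 16118 = 16120$)
$\left(29755 + o\right) - 16579 = \left(29755 + 16120\right) - 16579 = 45875 - 16579 = 29296$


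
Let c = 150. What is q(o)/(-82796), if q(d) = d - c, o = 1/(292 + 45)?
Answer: 50549/27902252 ≈ 0.0018116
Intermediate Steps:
o = 1/337 ≈ 0.0029674
q(d) = -150 + d (q(d) = d - 1*150 = d - 150 = -150 + d)
q(o)/(-82796) = (-150 + 1/337)/(-82796) = -50549/337*(-1/82796) = 50549/27902252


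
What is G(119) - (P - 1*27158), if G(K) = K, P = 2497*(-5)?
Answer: 39762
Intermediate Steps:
P = -12485
G(119) - (P - 1*27158) = 119 - (-12485 - 1*27158) = 119 - (-12485 - 27158) = 119 - 1*(-39643) = 119 + 39643 = 39762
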